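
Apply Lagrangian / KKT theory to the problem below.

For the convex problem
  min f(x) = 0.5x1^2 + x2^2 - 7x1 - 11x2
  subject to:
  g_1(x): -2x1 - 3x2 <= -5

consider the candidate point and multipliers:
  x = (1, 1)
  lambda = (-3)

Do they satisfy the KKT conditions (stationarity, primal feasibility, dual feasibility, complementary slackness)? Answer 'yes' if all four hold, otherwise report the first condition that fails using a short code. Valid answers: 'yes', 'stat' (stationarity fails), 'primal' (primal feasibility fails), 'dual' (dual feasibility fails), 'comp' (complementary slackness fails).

Gradient of f: grad f(x) = Q x + c = (-6, -9)
Constraint values g_i(x) = a_i^T x - b_i:
  g_1((1, 1)) = 0
Stationarity residual: grad f(x) + sum_i lambda_i a_i = (0, 0)
  -> stationarity OK
Primal feasibility (all g_i <= 0): OK
Dual feasibility (all lambda_i >= 0): FAILS
Complementary slackness (lambda_i * g_i(x) = 0 for all i): OK

Verdict: the first failing condition is dual_feasibility -> dual.

dual


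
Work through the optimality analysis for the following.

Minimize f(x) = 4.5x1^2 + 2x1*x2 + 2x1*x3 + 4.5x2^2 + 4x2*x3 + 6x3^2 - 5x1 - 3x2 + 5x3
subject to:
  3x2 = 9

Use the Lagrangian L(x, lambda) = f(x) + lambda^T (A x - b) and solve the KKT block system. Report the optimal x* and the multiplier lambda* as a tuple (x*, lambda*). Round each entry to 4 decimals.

Form the Lagrangian:
  L(x, lambda) = (1/2) x^T Q x + c^T x + lambda^T (A x - b)
Stationarity (grad_x L = 0): Q x + c + A^T lambda = 0.
Primal feasibility: A x = b.

This gives the KKT block system:
  [ Q   A^T ] [ x     ]   [-c ]
  [ A    0  ] [ lambda ] = [ b ]

Solving the linear system:
  x*      = (0.2115, 3, -1.4519)
  lambda* = (-6.2051)
  f(x*)   = 19.2644

x* = (0.2115, 3, -1.4519), lambda* = (-6.2051)


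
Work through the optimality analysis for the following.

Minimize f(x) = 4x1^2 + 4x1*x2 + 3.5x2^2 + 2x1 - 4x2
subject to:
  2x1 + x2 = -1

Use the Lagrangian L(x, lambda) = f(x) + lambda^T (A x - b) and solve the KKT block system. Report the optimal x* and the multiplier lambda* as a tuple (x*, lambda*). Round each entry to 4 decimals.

Form the Lagrangian:
  L(x, lambda) = (1/2) x^T Q x + c^T x + lambda^T (A x - b)
Stationarity (grad_x L = 0): Q x + c + A^T lambda = 0.
Primal feasibility: A x = b.

This gives the KKT block system:
  [ Q   A^T ] [ x     ]   [-c ]
  [ A    0  ] [ lambda ] = [ b ]

Solving the linear system:
  x*      = (-1, 1)
  lambda* = (1)
  f(x*)   = -2.5

x* = (-1, 1), lambda* = (1)


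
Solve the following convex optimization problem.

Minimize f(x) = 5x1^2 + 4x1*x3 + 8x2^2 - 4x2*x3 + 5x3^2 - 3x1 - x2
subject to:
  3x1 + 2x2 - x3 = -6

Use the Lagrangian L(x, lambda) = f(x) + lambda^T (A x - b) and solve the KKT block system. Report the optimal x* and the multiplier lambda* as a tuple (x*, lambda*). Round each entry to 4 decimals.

Form the Lagrangian:
  L(x, lambda) = (1/2) x^T Q x + c^T x + lambda^T (A x - b)
Stationarity (grad_x L = 0): Q x + c + A^T lambda = 0.
Primal feasibility: A x = b.

This gives the KKT block system:
  [ Q   A^T ] [ x     ]   [-c ]
  [ A    0  ] [ lambda ] = [ b ]

Solving the linear system:
  x*      = (-1.4912, -0.2873, 0.9518)
  lambda* = (4.7018)
  f(x*)   = 16.4857

x* = (-1.4912, -0.2873, 0.9518), lambda* = (4.7018)


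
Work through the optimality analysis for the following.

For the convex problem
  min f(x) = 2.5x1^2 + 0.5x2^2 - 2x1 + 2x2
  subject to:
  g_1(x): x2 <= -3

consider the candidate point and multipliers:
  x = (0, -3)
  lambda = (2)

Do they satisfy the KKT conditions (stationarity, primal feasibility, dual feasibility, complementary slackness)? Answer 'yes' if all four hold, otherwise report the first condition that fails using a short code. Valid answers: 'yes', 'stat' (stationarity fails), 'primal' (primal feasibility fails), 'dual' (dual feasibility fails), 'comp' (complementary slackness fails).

Gradient of f: grad f(x) = Q x + c = (-2, -1)
Constraint values g_i(x) = a_i^T x - b_i:
  g_1((0, -3)) = 0
Stationarity residual: grad f(x) + sum_i lambda_i a_i = (-2, 1)
  -> stationarity FAILS
Primal feasibility (all g_i <= 0): OK
Dual feasibility (all lambda_i >= 0): OK
Complementary slackness (lambda_i * g_i(x) = 0 for all i): OK

Verdict: the first failing condition is stationarity -> stat.

stat


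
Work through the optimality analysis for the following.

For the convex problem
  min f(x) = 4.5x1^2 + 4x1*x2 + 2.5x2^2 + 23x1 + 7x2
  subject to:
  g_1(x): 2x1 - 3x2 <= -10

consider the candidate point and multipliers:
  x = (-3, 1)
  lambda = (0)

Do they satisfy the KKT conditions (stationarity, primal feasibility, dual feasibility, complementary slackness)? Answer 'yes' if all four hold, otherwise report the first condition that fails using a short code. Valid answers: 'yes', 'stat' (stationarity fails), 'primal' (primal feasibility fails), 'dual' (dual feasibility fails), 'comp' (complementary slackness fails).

Gradient of f: grad f(x) = Q x + c = (0, 0)
Constraint values g_i(x) = a_i^T x - b_i:
  g_1((-3, 1)) = 1
Stationarity residual: grad f(x) + sum_i lambda_i a_i = (0, 0)
  -> stationarity OK
Primal feasibility (all g_i <= 0): FAILS
Dual feasibility (all lambda_i >= 0): OK
Complementary slackness (lambda_i * g_i(x) = 0 for all i): OK

Verdict: the first failing condition is primal_feasibility -> primal.

primal


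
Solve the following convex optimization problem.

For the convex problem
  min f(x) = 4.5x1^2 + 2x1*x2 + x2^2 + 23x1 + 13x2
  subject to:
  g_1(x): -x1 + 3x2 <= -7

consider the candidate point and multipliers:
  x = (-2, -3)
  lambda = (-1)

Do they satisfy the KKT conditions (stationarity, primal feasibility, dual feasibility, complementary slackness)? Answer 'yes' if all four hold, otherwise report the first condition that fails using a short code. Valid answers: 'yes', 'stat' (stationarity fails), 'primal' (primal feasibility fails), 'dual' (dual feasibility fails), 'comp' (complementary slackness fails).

Gradient of f: grad f(x) = Q x + c = (-1, 3)
Constraint values g_i(x) = a_i^T x - b_i:
  g_1((-2, -3)) = 0
Stationarity residual: grad f(x) + sum_i lambda_i a_i = (0, 0)
  -> stationarity OK
Primal feasibility (all g_i <= 0): OK
Dual feasibility (all lambda_i >= 0): FAILS
Complementary slackness (lambda_i * g_i(x) = 0 for all i): OK

Verdict: the first failing condition is dual_feasibility -> dual.

dual


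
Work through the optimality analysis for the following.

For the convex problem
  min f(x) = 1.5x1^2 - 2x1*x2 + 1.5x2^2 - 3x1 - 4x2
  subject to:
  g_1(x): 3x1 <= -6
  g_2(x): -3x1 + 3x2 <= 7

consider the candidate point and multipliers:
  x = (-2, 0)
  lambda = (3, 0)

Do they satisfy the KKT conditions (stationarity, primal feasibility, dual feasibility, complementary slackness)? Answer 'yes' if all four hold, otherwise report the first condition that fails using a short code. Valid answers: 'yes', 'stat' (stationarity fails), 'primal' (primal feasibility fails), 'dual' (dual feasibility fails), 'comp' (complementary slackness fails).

Gradient of f: grad f(x) = Q x + c = (-9, 0)
Constraint values g_i(x) = a_i^T x - b_i:
  g_1((-2, 0)) = 0
  g_2((-2, 0)) = -1
Stationarity residual: grad f(x) + sum_i lambda_i a_i = (0, 0)
  -> stationarity OK
Primal feasibility (all g_i <= 0): OK
Dual feasibility (all lambda_i >= 0): OK
Complementary slackness (lambda_i * g_i(x) = 0 for all i): OK

Verdict: yes, KKT holds.

yes


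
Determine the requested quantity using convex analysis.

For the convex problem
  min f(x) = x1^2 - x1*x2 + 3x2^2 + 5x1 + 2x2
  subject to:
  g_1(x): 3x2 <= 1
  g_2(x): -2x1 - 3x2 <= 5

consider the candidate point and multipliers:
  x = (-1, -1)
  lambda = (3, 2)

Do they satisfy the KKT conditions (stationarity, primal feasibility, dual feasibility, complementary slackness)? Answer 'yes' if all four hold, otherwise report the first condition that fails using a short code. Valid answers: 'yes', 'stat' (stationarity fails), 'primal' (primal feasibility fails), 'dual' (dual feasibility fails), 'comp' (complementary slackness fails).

Gradient of f: grad f(x) = Q x + c = (4, -3)
Constraint values g_i(x) = a_i^T x - b_i:
  g_1((-1, -1)) = -4
  g_2((-1, -1)) = 0
Stationarity residual: grad f(x) + sum_i lambda_i a_i = (0, 0)
  -> stationarity OK
Primal feasibility (all g_i <= 0): OK
Dual feasibility (all lambda_i >= 0): OK
Complementary slackness (lambda_i * g_i(x) = 0 for all i): FAILS

Verdict: the first failing condition is complementary_slackness -> comp.

comp


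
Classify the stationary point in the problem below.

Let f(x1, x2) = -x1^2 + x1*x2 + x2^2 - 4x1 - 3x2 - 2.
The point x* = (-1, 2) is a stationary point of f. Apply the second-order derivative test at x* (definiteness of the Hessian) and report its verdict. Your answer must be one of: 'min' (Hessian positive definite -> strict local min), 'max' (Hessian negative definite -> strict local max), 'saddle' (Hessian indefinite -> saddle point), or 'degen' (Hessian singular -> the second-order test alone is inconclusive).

Compute the Hessian H = grad^2 f:
  H = [[-2, 1], [1, 2]]
Verify stationarity: grad f(x*) = H x* + g = (0, 0).
Eigenvalues of H: -2.2361, 2.2361.
Eigenvalues have mixed signs, so H is indefinite -> x* is a saddle point.

saddle


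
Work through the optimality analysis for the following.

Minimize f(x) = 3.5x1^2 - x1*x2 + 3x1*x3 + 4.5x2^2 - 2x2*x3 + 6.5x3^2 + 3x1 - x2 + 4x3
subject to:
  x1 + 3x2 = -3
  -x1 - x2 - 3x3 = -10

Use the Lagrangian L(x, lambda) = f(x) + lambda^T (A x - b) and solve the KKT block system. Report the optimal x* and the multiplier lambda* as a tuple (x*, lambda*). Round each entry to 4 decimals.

Form the Lagrangian:
  L(x, lambda) = (1/2) x^T Q x + c^T x + lambda^T (A x - b)
Stationarity (grad_x L = 0): Q x + c + A^T lambda = 0.
Primal feasibility: A x = b.

This gives the KKT block system:
  [ Q   A^T ] [ x     ]   [-c ]
  [ A    0  ] [ lambda ] = [ b ]

Solving the linear system:
  x*      = (-1.1527, -0.6158, 3.9228)
  lambda* = (10.2749, 17.59)
  f(x*)   = 109.787

x* = (-1.1527, -0.6158, 3.9228), lambda* = (10.2749, 17.59)


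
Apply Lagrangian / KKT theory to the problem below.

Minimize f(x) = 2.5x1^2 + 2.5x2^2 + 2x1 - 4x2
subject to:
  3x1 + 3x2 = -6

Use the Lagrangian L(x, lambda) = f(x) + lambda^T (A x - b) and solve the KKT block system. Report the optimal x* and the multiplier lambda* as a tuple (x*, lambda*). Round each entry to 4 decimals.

Form the Lagrangian:
  L(x, lambda) = (1/2) x^T Q x + c^T x + lambda^T (A x - b)
Stationarity (grad_x L = 0): Q x + c + A^T lambda = 0.
Primal feasibility: A x = b.

This gives the KKT block system:
  [ Q   A^T ] [ x     ]   [-c ]
  [ A    0  ] [ lambda ] = [ b ]

Solving the linear system:
  x*      = (-1.6, -0.4)
  lambda* = (2)
  f(x*)   = 5.2

x* = (-1.6, -0.4), lambda* = (2)


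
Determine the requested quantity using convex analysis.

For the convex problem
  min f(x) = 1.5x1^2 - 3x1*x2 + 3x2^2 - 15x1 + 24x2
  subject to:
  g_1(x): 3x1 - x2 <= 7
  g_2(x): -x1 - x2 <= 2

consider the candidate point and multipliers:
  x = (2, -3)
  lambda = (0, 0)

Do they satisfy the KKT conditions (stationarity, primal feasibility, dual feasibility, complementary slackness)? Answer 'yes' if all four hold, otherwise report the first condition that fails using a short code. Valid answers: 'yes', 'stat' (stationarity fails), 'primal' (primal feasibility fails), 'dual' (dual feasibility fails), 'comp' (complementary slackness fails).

Gradient of f: grad f(x) = Q x + c = (0, 0)
Constraint values g_i(x) = a_i^T x - b_i:
  g_1((2, -3)) = 2
  g_2((2, -3)) = -1
Stationarity residual: grad f(x) + sum_i lambda_i a_i = (0, 0)
  -> stationarity OK
Primal feasibility (all g_i <= 0): FAILS
Dual feasibility (all lambda_i >= 0): OK
Complementary slackness (lambda_i * g_i(x) = 0 for all i): OK

Verdict: the first failing condition is primal_feasibility -> primal.

primal


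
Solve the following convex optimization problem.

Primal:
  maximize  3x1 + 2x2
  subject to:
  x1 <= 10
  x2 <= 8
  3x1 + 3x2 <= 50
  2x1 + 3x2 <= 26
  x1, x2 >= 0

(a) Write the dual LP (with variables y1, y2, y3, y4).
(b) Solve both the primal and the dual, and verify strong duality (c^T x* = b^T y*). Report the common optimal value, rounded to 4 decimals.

The standard primal-dual pair for 'max c^T x s.t. A x <= b, x >= 0' is:
  Dual:  min b^T y  s.t.  A^T y >= c,  y >= 0.

So the dual LP is:
  minimize  10y1 + 8y2 + 50y3 + 26y4
  subject to:
    y1 + 3y3 + 2y4 >= 3
    y2 + 3y3 + 3y4 >= 2
    y1, y2, y3, y4 >= 0

Solving the primal: x* = (10, 2).
  primal value c^T x* = 34.
Solving the dual: y* = (1.6667, 0, 0, 0.6667).
  dual value b^T y* = 34.
Strong duality: c^T x* = b^T y*. Confirmed.

34


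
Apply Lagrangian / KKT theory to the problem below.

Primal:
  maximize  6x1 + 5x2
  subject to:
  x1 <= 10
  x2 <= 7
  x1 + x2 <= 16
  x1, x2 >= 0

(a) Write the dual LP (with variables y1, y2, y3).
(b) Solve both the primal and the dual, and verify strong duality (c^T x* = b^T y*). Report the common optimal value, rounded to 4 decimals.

The standard primal-dual pair for 'max c^T x s.t. A x <= b, x >= 0' is:
  Dual:  min b^T y  s.t.  A^T y >= c,  y >= 0.

So the dual LP is:
  minimize  10y1 + 7y2 + 16y3
  subject to:
    y1 + y3 >= 6
    y2 + y3 >= 5
    y1, y2, y3 >= 0

Solving the primal: x* = (10, 6).
  primal value c^T x* = 90.
Solving the dual: y* = (1, 0, 5).
  dual value b^T y* = 90.
Strong duality: c^T x* = b^T y*. Confirmed.

90


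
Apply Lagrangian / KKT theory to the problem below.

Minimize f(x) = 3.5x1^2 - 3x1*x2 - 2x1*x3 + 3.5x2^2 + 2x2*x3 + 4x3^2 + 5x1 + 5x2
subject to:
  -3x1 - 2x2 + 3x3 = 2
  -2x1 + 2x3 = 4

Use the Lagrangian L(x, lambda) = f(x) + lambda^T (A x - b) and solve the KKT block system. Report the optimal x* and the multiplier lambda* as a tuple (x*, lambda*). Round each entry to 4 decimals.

Form the Lagrangian:
  L(x, lambda) = (1/2) x^T Q x + c^T x + lambda^T (A x - b)
Stationarity (grad_x L = 0): Q x + c + A^T lambda = 0.
Primal feasibility: A x = b.

This gives the KKT block system:
  [ Q   A^T ] [ x     ]   [-c ]
  [ A    0  ] [ lambda ] = [ b ]

Solving the linear system:
  x*      = (-1.3636, 2, 0.6364)
  lambda* = (12.1818, -24.1818)
  f(x*)   = 37.7727

x* = (-1.3636, 2, 0.6364), lambda* = (12.1818, -24.1818)


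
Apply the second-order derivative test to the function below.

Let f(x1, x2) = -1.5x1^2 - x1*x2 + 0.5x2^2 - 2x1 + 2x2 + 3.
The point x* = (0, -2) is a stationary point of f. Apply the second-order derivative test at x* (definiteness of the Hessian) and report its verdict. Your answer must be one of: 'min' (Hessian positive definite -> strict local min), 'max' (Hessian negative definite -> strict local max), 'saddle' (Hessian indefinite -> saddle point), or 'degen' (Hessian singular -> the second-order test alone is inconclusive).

Compute the Hessian H = grad^2 f:
  H = [[-3, -1], [-1, 1]]
Verify stationarity: grad f(x*) = H x* + g = (0, 0).
Eigenvalues of H: -3.2361, 1.2361.
Eigenvalues have mixed signs, so H is indefinite -> x* is a saddle point.

saddle


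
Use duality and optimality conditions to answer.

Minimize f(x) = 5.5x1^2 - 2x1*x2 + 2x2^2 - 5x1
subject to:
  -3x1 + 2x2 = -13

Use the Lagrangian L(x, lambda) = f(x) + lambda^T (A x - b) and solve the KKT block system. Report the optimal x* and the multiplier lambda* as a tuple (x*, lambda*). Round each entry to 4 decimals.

Form the Lagrangian:
  L(x, lambda) = (1/2) x^T Q x + c^T x + lambda^T (A x - b)
Stationarity (grad_x L = 0): Q x + c + A^T lambda = 0.
Primal feasibility: A x = b.

This gives the KKT block system:
  [ Q   A^T ] [ x     ]   [-c ]
  [ A    0  ] [ lambda ] = [ b ]

Solving the linear system:
  x*      = (2.2143, -3.1786)
  lambda* = (8.5714)
  f(x*)   = 50.1786

x* = (2.2143, -3.1786), lambda* = (8.5714)


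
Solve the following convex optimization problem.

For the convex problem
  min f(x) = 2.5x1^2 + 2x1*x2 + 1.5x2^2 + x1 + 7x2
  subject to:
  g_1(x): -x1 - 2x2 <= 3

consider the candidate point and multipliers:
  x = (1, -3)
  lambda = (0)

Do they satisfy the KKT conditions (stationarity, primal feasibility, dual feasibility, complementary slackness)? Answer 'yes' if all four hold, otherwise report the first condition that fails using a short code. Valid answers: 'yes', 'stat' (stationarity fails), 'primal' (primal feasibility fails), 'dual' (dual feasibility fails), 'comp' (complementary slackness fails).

Gradient of f: grad f(x) = Q x + c = (0, 0)
Constraint values g_i(x) = a_i^T x - b_i:
  g_1((1, -3)) = 2
Stationarity residual: grad f(x) + sum_i lambda_i a_i = (0, 0)
  -> stationarity OK
Primal feasibility (all g_i <= 0): FAILS
Dual feasibility (all lambda_i >= 0): OK
Complementary slackness (lambda_i * g_i(x) = 0 for all i): OK

Verdict: the first failing condition is primal_feasibility -> primal.

primal


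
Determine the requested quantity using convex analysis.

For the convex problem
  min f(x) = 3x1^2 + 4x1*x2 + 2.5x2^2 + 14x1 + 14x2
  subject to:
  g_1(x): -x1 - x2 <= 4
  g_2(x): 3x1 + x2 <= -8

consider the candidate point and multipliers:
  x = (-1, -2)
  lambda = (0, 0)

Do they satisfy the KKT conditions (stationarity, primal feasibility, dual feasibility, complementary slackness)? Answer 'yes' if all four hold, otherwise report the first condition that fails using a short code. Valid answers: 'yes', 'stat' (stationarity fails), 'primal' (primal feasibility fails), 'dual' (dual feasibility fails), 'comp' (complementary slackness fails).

Gradient of f: grad f(x) = Q x + c = (0, 0)
Constraint values g_i(x) = a_i^T x - b_i:
  g_1((-1, -2)) = -1
  g_2((-1, -2)) = 3
Stationarity residual: grad f(x) + sum_i lambda_i a_i = (0, 0)
  -> stationarity OK
Primal feasibility (all g_i <= 0): FAILS
Dual feasibility (all lambda_i >= 0): OK
Complementary slackness (lambda_i * g_i(x) = 0 for all i): OK

Verdict: the first failing condition is primal_feasibility -> primal.

primal


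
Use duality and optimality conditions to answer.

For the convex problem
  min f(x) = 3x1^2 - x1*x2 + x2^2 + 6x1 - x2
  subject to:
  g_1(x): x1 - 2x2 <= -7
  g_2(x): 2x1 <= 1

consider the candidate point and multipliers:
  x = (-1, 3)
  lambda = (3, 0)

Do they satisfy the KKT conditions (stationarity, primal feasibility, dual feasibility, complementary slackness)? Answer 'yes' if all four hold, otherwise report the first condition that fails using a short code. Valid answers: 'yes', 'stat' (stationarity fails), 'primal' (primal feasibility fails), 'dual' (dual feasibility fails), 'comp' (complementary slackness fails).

Gradient of f: grad f(x) = Q x + c = (-3, 6)
Constraint values g_i(x) = a_i^T x - b_i:
  g_1((-1, 3)) = 0
  g_2((-1, 3)) = -3
Stationarity residual: grad f(x) + sum_i lambda_i a_i = (0, 0)
  -> stationarity OK
Primal feasibility (all g_i <= 0): OK
Dual feasibility (all lambda_i >= 0): OK
Complementary slackness (lambda_i * g_i(x) = 0 for all i): OK

Verdict: yes, KKT holds.

yes


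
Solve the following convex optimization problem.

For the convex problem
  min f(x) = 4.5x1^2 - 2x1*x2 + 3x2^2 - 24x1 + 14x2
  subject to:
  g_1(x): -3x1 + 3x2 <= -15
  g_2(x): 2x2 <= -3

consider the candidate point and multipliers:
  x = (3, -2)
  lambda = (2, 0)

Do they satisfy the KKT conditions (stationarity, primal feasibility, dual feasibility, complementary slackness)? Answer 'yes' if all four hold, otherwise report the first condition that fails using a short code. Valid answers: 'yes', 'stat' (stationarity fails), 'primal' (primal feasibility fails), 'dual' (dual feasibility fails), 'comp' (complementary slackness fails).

Gradient of f: grad f(x) = Q x + c = (7, -4)
Constraint values g_i(x) = a_i^T x - b_i:
  g_1((3, -2)) = 0
  g_2((3, -2)) = -1
Stationarity residual: grad f(x) + sum_i lambda_i a_i = (1, 2)
  -> stationarity FAILS
Primal feasibility (all g_i <= 0): OK
Dual feasibility (all lambda_i >= 0): OK
Complementary slackness (lambda_i * g_i(x) = 0 for all i): OK

Verdict: the first failing condition is stationarity -> stat.

stat


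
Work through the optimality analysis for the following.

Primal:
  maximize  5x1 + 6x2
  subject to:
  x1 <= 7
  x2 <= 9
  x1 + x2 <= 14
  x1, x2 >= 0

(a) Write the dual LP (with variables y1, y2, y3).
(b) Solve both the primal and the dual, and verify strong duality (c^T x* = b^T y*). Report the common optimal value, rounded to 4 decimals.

The standard primal-dual pair for 'max c^T x s.t. A x <= b, x >= 0' is:
  Dual:  min b^T y  s.t.  A^T y >= c,  y >= 0.

So the dual LP is:
  minimize  7y1 + 9y2 + 14y3
  subject to:
    y1 + y3 >= 5
    y2 + y3 >= 6
    y1, y2, y3 >= 0

Solving the primal: x* = (5, 9).
  primal value c^T x* = 79.
Solving the dual: y* = (0, 1, 5).
  dual value b^T y* = 79.
Strong duality: c^T x* = b^T y*. Confirmed.

79


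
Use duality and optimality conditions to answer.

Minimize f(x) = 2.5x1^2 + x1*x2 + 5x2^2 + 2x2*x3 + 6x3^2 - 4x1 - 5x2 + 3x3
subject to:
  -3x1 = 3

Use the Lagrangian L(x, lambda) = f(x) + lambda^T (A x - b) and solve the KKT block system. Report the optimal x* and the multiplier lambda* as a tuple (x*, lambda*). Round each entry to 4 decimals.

Form the Lagrangian:
  L(x, lambda) = (1/2) x^T Q x + c^T x + lambda^T (A x - b)
Stationarity (grad_x L = 0): Q x + c + A^T lambda = 0.
Primal feasibility: A x = b.

This gives the KKT block system:
  [ Q   A^T ] [ x     ]   [-c ]
  [ A    0  ] [ lambda ] = [ b ]

Solving the linear system:
  x*      = (-1, 0.6724, -0.3621)
  lambda* = (-2.7759)
  f(x*)   = 3.9397

x* = (-1, 0.6724, -0.3621), lambda* = (-2.7759)


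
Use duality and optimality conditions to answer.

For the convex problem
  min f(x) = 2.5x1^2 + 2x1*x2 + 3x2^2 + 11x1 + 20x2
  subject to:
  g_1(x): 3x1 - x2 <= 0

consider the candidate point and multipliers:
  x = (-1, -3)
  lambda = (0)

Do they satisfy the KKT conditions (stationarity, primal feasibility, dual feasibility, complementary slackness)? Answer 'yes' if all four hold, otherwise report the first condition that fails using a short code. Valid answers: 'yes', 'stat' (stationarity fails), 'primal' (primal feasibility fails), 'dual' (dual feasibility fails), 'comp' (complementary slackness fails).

Gradient of f: grad f(x) = Q x + c = (0, 0)
Constraint values g_i(x) = a_i^T x - b_i:
  g_1((-1, -3)) = 0
Stationarity residual: grad f(x) + sum_i lambda_i a_i = (0, 0)
  -> stationarity OK
Primal feasibility (all g_i <= 0): OK
Dual feasibility (all lambda_i >= 0): OK
Complementary slackness (lambda_i * g_i(x) = 0 for all i): OK

Verdict: yes, KKT holds.

yes


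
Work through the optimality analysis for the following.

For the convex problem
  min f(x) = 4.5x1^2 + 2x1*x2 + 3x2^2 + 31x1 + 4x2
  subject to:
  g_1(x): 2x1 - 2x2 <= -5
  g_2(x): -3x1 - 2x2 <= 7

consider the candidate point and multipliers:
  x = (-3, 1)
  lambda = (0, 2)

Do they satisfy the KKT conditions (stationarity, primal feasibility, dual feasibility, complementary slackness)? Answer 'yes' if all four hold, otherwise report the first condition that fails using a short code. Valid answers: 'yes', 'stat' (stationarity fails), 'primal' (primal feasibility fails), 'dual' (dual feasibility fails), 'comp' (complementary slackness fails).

Gradient of f: grad f(x) = Q x + c = (6, 4)
Constraint values g_i(x) = a_i^T x - b_i:
  g_1((-3, 1)) = -3
  g_2((-3, 1)) = 0
Stationarity residual: grad f(x) + sum_i lambda_i a_i = (0, 0)
  -> stationarity OK
Primal feasibility (all g_i <= 0): OK
Dual feasibility (all lambda_i >= 0): OK
Complementary slackness (lambda_i * g_i(x) = 0 for all i): OK

Verdict: yes, KKT holds.

yes


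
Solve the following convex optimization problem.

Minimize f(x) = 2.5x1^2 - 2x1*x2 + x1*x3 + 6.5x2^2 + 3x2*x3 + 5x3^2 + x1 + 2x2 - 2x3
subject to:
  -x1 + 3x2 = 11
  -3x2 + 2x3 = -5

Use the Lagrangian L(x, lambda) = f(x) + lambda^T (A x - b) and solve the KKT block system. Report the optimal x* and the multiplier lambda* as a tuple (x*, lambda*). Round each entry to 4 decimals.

Form the Lagrangian:
  L(x, lambda) = (1/2) x^T Q x + c^T x + lambda^T (A x - b)
Stationarity (grad_x L = 0): Q x + c + A^T lambda = 0.
Primal feasibility: A x = b.

This gives the KKT block system:
  [ Q   A^T ] [ x     ]   [-c ]
  [ A    0  ] [ lambda ] = [ b ]

Solving the linear system:
  x*      = (-3.7168, 2.4277, 1.1416)
  lambda* = (-21.2977, -6.4913)
  f(x*)   = 100.3367

x* = (-3.7168, 2.4277, 1.1416), lambda* = (-21.2977, -6.4913)


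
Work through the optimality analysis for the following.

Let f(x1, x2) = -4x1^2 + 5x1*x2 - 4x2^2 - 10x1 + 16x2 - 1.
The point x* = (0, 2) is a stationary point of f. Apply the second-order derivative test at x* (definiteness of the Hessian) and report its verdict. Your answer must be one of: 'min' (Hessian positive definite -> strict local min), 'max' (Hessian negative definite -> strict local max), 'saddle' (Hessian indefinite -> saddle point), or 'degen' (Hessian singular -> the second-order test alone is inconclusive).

Compute the Hessian H = grad^2 f:
  H = [[-8, 5], [5, -8]]
Verify stationarity: grad f(x*) = H x* + g = (0, 0).
Eigenvalues of H: -13, -3.
Both eigenvalues < 0, so H is negative definite -> x* is a strict local max.

max


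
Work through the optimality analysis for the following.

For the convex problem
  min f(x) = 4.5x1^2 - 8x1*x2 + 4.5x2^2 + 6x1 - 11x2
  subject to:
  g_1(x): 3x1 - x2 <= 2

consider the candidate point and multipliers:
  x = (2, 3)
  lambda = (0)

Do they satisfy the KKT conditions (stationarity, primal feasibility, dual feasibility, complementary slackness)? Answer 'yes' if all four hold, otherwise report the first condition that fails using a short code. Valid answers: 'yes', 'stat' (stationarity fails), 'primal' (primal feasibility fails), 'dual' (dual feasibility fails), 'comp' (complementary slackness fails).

Gradient of f: grad f(x) = Q x + c = (0, 0)
Constraint values g_i(x) = a_i^T x - b_i:
  g_1((2, 3)) = 1
Stationarity residual: grad f(x) + sum_i lambda_i a_i = (0, 0)
  -> stationarity OK
Primal feasibility (all g_i <= 0): FAILS
Dual feasibility (all lambda_i >= 0): OK
Complementary slackness (lambda_i * g_i(x) = 0 for all i): OK

Verdict: the first failing condition is primal_feasibility -> primal.

primal


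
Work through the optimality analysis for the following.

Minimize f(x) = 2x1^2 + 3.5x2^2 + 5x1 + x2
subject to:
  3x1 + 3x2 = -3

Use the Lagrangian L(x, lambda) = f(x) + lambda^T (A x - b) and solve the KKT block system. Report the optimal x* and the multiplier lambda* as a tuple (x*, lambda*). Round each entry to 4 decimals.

Form the Lagrangian:
  L(x, lambda) = (1/2) x^T Q x + c^T x + lambda^T (A x - b)
Stationarity (grad_x L = 0): Q x + c + A^T lambda = 0.
Primal feasibility: A x = b.

This gives the KKT block system:
  [ Q   A^T ] [ x     ]   [-c ]
  [ A    0  ] [ lambda ] = [ b ]

Solving the linear system:
  x*      = (-1, 0)
  lambda* = (-0.3333)
  f(x*)   = -3

x* = (-1, 0), lambda* = (-0.3333)


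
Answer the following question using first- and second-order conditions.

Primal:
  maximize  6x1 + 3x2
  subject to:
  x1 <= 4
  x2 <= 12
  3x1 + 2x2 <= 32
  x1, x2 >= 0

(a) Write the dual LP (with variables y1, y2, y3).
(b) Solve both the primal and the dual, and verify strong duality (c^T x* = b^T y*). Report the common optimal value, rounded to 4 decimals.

The standard primal-dual pair for 'max c^T x s.t. A x <= b, x >= 0' is:
  Dual:  min b^T y  s.t.  A^T y >= c,  y >= 0.

So the dual LP is:
  minimize  4y1 + 12y2 + 32y3
  subject to:
    y1 + 3y3 >= 6
    y2 + 2y3 >= 3
    y1, y2, y3 >= 0

Solving the primal: x* = (4, 10).
  primal value c^T x* = 54.
Solving the dual: y* = (1.5, 0, 1.5).
  dual value b^T y* = 54.
Strong duality: c^T x* = b^T y*. Confirmed.

54


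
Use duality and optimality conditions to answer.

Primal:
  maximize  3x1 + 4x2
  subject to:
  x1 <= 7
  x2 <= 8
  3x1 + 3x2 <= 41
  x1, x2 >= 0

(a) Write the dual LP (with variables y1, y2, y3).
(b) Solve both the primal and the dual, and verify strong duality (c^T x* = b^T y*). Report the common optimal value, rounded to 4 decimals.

The standard primal-dual pair for 'max c^T x s.t. A x <= b, x >= 0' is:
  Dual:  min b^T y  s.t.  A^T y >= c,  y >= 0.

So the dual LP is:
  minimize  7y1 + 8y2 + 41y3
  subject to:
    y1 + 3y3 >= 3
    y2 + 3y3 >= 4
    y1, y2, y3 >= 0

Solving the primal: x* = (5.6667, 8).
  primal value c^T x* = 49.
Solving the dual: y* = (0, 1, 1).
  dual value b^T y* = 49.
Strong duality: c^T x* = b^T y*. Confirmed.

49


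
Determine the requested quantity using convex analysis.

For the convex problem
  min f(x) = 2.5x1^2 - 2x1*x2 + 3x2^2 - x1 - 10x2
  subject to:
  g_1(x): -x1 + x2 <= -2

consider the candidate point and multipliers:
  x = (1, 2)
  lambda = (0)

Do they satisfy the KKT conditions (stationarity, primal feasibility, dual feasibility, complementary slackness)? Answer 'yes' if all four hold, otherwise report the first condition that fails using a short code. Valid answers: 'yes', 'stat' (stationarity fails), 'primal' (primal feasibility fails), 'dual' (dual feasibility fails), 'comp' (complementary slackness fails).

Gradient of f: grad f(x) = Q x + c = (0, 0)
Constraint values g_i(x) = a_i^T x - b_i:
  g_1((1, 2)) = 3
Stationarity residual: grad f(x) + sum_i lambda_i a_i = (0, 0)
  -> stationarity OK
Primal feasibility (all g_i <= 0): FAILS
Dual feasibility (all lambda_i >= 0): OK
Complementary slackness (lambda_i * g_i(x) = 0 for all i): OK

Verdict: the first failing condition is primal_feasibility -> primal.

primal


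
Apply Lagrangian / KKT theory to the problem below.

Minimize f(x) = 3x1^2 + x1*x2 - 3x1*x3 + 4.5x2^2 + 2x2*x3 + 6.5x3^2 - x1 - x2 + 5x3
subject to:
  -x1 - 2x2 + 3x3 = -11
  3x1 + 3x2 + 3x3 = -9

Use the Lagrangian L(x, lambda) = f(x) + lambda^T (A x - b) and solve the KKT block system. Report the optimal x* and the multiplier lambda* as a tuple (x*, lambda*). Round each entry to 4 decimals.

Form the Lagrangian:
  L(x, lambda) = (1/2) x^T Q x + c^T x + lambda^T (A x - b)
Stationarity (grad_x L = 0): Q x + c + A^T lambda = 0.
Primal feasibility: A x = b.

This gives the KKT block system:
  [ Q   A^T ] [ x     ]   [-c ]
  [ A    0  ] [ lambda ] = [ b ]

Solving the linear system:
  x*      = (-1.6486, 1.7188, -3.0703)
  lambda* = (6.6422, 2.2013)
  f(x*)   = 38.7268

x* = (-1.6486, 1.7188, -3.0703), lambda* = (6.6422, 2.2013)


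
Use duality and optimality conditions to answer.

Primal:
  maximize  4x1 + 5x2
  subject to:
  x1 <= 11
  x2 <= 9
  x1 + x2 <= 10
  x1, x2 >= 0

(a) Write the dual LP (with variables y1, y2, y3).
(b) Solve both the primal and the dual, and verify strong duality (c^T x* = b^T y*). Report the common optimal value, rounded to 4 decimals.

The standard primal-dual pair for 'max c^T x s.t. A x <= b, x >= 0' is:
  Dual:  min b^T y  s.t.  A^T y >= c,  y >= 0.

So the dual LP is:
  minimize  11y1 + 9y2 + 10y3
  subject to:
    y1 + y3 >= 4
    y2 + y3 >= 5
    y1, y2, y3 >= 0

Solving the primal: x* = (1, 9).
  primal value c^T x* = 49.
Solving the dual: y* = (0, 1, 4).
  dual value b^T y* = 49.
Strong duality: c^T x* = b^T y*. Confirmed.

49


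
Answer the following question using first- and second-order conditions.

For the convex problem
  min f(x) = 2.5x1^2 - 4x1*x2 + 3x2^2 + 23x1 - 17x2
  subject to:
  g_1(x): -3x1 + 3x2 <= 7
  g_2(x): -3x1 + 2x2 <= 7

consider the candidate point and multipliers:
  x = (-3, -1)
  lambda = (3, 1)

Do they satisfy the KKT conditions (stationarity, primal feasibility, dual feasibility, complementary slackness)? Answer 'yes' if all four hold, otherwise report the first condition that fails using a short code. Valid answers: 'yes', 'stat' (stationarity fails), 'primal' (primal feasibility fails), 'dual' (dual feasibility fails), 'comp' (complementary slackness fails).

Gradient of f: grad f(x) = Q x + c = (12, -11)
Constraint values g_i(x) = a_i^T x - b_i:
  g_1((-3, -1)) = -1
  g_2((-3, -1)) = 0
Stationarity residual: grad f(x) + sum_i lambda_i a_i = (0, 0)
  -> stationarity OK
Primal feasibility (all g_i <= 0): OK
Dual feasibility (all lambda_i >= 0): OK
Complementary slackness (lambda_i * g_i(x) = 0 for all i): FAILS

Verdict: the first failing condition is complementary_slackness -> comp.

comp


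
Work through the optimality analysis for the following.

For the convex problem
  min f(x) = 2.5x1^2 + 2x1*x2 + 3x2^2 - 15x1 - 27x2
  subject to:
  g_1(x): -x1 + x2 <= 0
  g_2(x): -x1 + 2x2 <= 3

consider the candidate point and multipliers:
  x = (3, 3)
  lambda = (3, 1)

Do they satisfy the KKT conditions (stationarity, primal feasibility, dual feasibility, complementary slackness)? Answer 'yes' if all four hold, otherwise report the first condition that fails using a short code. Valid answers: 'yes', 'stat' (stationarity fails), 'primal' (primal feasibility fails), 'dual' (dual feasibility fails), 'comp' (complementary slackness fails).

Gradient of f: grad f(x) = Q x + c = (6, -3)
Constraint values g_i(x) = a_i^T x - b_i:
  g_1((3, 3)) = 0
  g_2((3, 3)) = 0
Stationarity residual: grad f(x) + sum_i lambda_i a_i = (2, 2)
  -> stationarity FAILS
Primal feasibility (all g_i <= 0): OK
Dual feasibility (all lambda_i >= 0): OK
Complementary slackness (lambda_i * g_i(x) = 0 for all i): OK

Verdict: the first failing condition is stationarity -> stat.

stat


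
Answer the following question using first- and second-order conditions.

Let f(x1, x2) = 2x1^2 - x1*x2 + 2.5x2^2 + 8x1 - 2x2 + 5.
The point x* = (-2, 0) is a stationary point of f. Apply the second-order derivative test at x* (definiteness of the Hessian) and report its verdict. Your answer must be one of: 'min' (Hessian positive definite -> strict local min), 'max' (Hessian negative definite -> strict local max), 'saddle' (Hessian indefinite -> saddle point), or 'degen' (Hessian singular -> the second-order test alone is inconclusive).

Compute the Hessian H = grad^2 f:
  H = [[4, -1], [-1, 5]]
Verify stationarity: grad f(x*) = H x* + g = (0, 0).
Eigenvalues of H: 3.382, 5.618.
Both eigenvalues > 0, so H is positive definite -> x* is a strict local min.

min


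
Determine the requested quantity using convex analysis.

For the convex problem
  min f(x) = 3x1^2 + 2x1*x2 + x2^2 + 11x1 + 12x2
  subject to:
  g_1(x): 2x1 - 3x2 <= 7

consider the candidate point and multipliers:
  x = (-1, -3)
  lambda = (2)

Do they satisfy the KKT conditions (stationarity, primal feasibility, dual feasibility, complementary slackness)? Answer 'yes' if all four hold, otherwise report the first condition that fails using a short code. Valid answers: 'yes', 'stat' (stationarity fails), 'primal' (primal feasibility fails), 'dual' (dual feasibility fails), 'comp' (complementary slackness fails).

Gradient of f: grad f(x) = Q x + c = (-1, 4)
Constraint values g_i(x) = a_i^T x - b_i:
  g_1((-1, -3)) = 0
Stationarity residual: grad f(x) + sum_i lambda_i a_i = (3, -2)
  -> stationarity FAILS
Primal feasibility (all g_i <= 0): OK
Dual feasibility (all lambda_i >= 0): OK
Complementary slackness (lambda_i * g_i(x) = 0 for all i): OK

Verdict: the first failing condition is stationarity -> stat.

stat


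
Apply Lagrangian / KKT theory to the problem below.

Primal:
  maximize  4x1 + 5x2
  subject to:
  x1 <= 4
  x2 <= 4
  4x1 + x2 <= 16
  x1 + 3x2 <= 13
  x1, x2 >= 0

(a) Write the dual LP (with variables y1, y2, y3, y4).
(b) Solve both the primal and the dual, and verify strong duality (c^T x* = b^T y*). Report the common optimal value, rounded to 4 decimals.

The standard primal-dual pair for 'max c^T x s.t. A x <= b, x >= 0' is:
  Dual:  min b^T y  s.t.  A^T y >= c,  y >= 0.

So the dual LP is:
  minimize  4y1 + 4y2 + 16y3 + 13y4
  subject to:
    y1 + 4y3 + y4 >= 4
    y2 + y3 + 3y4 >= 5
    y1, y2, y3, y4 >= 0

Solving the primal: x* = (3.1818, 3.2727).
  primal value c^T x* = 29.0909.
Solving the dual: y* = (0, 0, 0.6364, 1.4545).
  dual value b^T y* = 29.0909.
Strong duality: c^T x* = b^T y*. Confirmed.

29.0909


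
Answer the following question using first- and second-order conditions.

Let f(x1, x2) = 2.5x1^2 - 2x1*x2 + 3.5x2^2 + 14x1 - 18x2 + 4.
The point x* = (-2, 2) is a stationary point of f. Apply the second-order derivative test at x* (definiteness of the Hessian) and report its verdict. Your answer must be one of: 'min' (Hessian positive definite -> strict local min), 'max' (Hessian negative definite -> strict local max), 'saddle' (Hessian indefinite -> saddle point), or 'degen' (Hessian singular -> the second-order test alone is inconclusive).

Compute the Hessian H = grad^2 f:
  H = [[5, -2], [-2, 7]]
Verify stationarity: grad f(x*) = H x* + g = (0, 0).
Eigenvalues of H: 3.7639, 8.2361.
Both eigenvalues > 0, so H is positive definite -> x* is a strict local min.

min


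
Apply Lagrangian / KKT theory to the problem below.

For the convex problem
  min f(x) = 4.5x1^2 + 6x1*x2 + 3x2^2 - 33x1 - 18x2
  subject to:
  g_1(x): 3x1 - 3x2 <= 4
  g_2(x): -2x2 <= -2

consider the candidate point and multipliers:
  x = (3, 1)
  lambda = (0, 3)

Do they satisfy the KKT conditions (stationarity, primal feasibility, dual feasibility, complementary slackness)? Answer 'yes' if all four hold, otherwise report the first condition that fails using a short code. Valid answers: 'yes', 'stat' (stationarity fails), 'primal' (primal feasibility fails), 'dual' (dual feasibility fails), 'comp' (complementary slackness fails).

Gradient of f: grad f(x) = Q x + c = (0, 6)
Constraint values g_i(x) = a_i^T x - b_i:
  g_1((3, 1)) = 2
  g_2((3, 1)) = 0
Stationarity residual: grad f(x) + sum_i lambda_i a_i = (0, 0)
  -> stationarity OK
Primal feasibility (all g_i <= 0): FAILS
Dual feasibility (all lambda_i >= 0): OK
Complementary slackness (lambda_i * g_i(x) = 0 for all i): OK

Verdict: the first failing condition is primal_feasibility -> primal.

primal


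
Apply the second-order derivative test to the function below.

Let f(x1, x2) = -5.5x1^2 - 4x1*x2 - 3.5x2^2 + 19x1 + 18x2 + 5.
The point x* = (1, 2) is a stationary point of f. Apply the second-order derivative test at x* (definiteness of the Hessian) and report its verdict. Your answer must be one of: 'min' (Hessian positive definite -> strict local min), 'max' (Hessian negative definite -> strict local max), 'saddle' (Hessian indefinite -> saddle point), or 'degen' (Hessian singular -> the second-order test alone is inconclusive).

Compute the Hessian H = grad^2 f:
  H = [[-11, -4], [-4, -7]]
Verify stationarity: grad f(x*) = H x* + g = (0, 0).
Eigenvalues of H: -13.4721, -4.5279.
Both eigenvalues < 0, so H is negative definite -> x* is a strict local max.

max


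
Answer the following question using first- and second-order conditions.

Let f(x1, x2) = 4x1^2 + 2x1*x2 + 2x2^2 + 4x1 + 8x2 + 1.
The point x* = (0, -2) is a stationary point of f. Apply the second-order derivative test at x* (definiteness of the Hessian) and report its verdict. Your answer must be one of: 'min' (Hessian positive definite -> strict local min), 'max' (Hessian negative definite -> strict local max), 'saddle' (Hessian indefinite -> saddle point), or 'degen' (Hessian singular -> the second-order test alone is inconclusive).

Compute the Hessian H = grad^2 f:
  H = [[8, 2], [2, 4]]
Verify stationarity: grad f(x*) = H x* + g = (0, 0).
Eigenvalues of H: 3.1716, 8.8284.
Both eigenvalues > 0, so H is positive definite -> x* is a strict local min.

min


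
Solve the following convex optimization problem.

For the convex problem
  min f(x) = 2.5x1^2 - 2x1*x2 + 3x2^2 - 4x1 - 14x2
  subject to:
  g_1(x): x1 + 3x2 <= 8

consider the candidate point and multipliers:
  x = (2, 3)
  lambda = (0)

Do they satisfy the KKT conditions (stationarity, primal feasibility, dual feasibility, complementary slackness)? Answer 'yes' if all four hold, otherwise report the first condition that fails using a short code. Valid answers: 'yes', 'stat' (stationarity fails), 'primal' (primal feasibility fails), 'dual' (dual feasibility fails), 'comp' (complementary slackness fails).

Gradient of f: grad f(x) = Q x + c = (0, 0)
Constraint values g_i(x) = a_i^T x - b_i:
  g_1((2, 3)) = 3
Stationarity residual: grad f(x) + sum_i lambda_i a_i = (0, 0)
  -> stationarity OK
Primal feasibility (all g_i <= 0): FAILS
Dual feasibility (all lambda_i >= 0): OK
Complementary slackness (lambda_i * g_i(x) = 0 for all i): OK

Verdict: the first failing condition is primal_feasibility -> primal.

primal


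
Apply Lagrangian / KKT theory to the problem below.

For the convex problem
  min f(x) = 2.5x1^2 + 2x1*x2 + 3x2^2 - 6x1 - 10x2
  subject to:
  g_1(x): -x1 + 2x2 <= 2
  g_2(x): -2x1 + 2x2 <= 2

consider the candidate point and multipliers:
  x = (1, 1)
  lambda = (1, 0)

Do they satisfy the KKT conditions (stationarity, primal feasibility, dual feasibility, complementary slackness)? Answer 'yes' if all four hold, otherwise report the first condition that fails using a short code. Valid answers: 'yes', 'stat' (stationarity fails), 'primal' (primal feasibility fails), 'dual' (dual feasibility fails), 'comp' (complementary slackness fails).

Gradient of f: grad f(x) = Q x + c = (1, -2)
Constraint values g_i(x) = a_i^T x - b_i:
  g_1((1, 1)) = -1
  g_2((1, 1)) = -2
Stationarity residual: grad f(x) + sum_i lambda_i a_i = (0, 0)
  -> stationarity OK
Primal feasibility (all g_i <= 0): OK
Dual feasibility (all lambda_i >= 0): OK
Complementary slackness (lambda_i * g_i(x) = 0 for all i): FAILS

Verdict: the first failing condition is complementary_slackness -> comp.

comp
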